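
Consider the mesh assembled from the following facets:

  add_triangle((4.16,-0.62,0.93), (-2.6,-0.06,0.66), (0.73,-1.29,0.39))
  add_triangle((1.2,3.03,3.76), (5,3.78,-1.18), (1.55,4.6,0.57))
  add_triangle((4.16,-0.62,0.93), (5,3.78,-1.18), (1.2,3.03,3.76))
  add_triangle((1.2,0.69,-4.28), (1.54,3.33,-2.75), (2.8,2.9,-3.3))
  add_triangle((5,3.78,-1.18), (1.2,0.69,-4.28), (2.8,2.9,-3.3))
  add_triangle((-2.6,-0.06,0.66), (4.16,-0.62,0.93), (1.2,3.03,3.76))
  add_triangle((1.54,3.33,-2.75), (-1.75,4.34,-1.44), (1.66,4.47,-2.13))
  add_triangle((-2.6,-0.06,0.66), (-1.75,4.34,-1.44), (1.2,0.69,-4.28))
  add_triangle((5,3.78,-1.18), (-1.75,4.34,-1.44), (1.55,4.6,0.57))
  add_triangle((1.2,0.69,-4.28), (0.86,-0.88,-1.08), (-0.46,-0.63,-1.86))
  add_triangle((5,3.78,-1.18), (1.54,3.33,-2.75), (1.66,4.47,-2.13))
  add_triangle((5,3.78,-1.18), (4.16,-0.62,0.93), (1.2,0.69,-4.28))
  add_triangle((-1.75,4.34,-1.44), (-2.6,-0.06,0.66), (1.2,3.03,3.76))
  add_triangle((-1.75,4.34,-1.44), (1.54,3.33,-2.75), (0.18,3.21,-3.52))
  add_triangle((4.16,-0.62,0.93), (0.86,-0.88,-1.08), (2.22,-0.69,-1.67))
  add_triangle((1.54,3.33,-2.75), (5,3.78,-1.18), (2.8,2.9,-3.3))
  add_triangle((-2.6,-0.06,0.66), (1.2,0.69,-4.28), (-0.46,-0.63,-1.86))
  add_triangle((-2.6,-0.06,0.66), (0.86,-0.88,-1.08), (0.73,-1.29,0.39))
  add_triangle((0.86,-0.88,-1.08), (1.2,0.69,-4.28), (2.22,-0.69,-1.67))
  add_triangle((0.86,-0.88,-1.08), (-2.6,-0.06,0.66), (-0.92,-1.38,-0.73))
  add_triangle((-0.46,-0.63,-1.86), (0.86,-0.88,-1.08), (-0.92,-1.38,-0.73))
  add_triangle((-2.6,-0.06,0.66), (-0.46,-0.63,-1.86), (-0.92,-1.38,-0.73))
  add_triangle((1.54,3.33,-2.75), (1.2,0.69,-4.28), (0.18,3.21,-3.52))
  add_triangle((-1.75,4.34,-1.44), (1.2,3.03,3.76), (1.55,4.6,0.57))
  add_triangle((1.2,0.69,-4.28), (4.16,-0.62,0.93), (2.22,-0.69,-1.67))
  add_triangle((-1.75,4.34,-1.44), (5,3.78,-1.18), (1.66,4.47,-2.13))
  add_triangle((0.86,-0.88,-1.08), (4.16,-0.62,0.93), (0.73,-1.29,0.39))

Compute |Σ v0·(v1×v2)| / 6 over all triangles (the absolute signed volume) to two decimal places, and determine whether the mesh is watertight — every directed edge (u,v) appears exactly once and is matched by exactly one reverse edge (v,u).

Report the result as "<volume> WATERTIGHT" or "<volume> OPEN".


Per-triangle v0·(v1×v2)/6:
  t1: +0.9462
  t2: +9.8953
  t3: +16.0673
  t4: +2.5615
  t5: +3.0863
  t6: +3.8449
  t7: +2.7713
  t8: +7.0052
  t9: +9.7099
  t10: +1.1076
  t11: +3.2569
  t12: +12.8859
  t13: +10.1667
  t14: +3.3645
  t15: +0.8124
  t16: +3.2056
  t17: +1.6343
  t18: +0.7123
  t19: +0.9360
  t20: -0.1316
  t21: +0.5137
  t22: +0.9053
  t23: +3.1111
  t24: +8.0641
  t25: +2.4375
  t26: +3.2385
  t27: +1.1602
Σ = +113.2688 → |volume| = 113.27

Directed edges: 81 total; 3 unmatched, e.g. (-1.75,4.34,-1.44)→(1.2,0.69,-4.28) → open.

113.27 OPEN


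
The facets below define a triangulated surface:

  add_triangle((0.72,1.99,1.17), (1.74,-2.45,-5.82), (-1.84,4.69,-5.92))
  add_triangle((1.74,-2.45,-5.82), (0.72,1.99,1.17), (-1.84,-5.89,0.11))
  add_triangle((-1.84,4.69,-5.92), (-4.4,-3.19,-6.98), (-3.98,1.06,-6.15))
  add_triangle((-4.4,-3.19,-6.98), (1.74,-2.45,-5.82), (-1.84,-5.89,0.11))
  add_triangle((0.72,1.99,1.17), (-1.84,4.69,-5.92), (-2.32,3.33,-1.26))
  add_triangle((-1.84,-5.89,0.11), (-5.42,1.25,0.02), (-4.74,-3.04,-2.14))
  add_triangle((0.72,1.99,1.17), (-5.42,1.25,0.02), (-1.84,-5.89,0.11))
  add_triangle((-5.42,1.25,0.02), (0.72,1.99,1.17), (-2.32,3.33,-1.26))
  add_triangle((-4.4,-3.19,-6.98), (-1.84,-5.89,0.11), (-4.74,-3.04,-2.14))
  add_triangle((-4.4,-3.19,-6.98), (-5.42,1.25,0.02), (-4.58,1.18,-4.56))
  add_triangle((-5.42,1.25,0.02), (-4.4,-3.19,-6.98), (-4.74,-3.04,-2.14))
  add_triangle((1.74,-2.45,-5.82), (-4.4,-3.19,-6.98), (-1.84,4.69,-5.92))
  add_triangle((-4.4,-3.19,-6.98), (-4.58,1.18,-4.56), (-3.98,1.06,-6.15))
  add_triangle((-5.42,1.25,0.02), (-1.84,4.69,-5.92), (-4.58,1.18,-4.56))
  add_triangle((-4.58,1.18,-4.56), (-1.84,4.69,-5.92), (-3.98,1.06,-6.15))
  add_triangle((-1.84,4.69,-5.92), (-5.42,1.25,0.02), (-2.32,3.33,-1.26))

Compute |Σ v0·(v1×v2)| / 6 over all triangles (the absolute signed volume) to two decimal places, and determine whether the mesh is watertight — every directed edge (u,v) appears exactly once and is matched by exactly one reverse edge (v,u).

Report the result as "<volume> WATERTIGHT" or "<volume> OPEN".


236.22 WATERTIGHT

Per-triangle v0·(v1×v2)/6:
  t1: +12.6964
  t2: +3.5352
  t3: +9.4065
  t4: +36.9112
  t5: +6.3698
  t6: +12.6916
  t7: +6.8898
  t8: +5.4314
  t9: +18.8535
  t10: +18.1664
  t11: +17.9266
  t12: +46.0725
  t13: +7.2878
  t14: +16.9738
  t15: +6.9314
  t16: +10.0756
Σ = +236.2195 → |volume| = 236.22

Directed edges: 48 total, each appears once with its reverse present → watertight.


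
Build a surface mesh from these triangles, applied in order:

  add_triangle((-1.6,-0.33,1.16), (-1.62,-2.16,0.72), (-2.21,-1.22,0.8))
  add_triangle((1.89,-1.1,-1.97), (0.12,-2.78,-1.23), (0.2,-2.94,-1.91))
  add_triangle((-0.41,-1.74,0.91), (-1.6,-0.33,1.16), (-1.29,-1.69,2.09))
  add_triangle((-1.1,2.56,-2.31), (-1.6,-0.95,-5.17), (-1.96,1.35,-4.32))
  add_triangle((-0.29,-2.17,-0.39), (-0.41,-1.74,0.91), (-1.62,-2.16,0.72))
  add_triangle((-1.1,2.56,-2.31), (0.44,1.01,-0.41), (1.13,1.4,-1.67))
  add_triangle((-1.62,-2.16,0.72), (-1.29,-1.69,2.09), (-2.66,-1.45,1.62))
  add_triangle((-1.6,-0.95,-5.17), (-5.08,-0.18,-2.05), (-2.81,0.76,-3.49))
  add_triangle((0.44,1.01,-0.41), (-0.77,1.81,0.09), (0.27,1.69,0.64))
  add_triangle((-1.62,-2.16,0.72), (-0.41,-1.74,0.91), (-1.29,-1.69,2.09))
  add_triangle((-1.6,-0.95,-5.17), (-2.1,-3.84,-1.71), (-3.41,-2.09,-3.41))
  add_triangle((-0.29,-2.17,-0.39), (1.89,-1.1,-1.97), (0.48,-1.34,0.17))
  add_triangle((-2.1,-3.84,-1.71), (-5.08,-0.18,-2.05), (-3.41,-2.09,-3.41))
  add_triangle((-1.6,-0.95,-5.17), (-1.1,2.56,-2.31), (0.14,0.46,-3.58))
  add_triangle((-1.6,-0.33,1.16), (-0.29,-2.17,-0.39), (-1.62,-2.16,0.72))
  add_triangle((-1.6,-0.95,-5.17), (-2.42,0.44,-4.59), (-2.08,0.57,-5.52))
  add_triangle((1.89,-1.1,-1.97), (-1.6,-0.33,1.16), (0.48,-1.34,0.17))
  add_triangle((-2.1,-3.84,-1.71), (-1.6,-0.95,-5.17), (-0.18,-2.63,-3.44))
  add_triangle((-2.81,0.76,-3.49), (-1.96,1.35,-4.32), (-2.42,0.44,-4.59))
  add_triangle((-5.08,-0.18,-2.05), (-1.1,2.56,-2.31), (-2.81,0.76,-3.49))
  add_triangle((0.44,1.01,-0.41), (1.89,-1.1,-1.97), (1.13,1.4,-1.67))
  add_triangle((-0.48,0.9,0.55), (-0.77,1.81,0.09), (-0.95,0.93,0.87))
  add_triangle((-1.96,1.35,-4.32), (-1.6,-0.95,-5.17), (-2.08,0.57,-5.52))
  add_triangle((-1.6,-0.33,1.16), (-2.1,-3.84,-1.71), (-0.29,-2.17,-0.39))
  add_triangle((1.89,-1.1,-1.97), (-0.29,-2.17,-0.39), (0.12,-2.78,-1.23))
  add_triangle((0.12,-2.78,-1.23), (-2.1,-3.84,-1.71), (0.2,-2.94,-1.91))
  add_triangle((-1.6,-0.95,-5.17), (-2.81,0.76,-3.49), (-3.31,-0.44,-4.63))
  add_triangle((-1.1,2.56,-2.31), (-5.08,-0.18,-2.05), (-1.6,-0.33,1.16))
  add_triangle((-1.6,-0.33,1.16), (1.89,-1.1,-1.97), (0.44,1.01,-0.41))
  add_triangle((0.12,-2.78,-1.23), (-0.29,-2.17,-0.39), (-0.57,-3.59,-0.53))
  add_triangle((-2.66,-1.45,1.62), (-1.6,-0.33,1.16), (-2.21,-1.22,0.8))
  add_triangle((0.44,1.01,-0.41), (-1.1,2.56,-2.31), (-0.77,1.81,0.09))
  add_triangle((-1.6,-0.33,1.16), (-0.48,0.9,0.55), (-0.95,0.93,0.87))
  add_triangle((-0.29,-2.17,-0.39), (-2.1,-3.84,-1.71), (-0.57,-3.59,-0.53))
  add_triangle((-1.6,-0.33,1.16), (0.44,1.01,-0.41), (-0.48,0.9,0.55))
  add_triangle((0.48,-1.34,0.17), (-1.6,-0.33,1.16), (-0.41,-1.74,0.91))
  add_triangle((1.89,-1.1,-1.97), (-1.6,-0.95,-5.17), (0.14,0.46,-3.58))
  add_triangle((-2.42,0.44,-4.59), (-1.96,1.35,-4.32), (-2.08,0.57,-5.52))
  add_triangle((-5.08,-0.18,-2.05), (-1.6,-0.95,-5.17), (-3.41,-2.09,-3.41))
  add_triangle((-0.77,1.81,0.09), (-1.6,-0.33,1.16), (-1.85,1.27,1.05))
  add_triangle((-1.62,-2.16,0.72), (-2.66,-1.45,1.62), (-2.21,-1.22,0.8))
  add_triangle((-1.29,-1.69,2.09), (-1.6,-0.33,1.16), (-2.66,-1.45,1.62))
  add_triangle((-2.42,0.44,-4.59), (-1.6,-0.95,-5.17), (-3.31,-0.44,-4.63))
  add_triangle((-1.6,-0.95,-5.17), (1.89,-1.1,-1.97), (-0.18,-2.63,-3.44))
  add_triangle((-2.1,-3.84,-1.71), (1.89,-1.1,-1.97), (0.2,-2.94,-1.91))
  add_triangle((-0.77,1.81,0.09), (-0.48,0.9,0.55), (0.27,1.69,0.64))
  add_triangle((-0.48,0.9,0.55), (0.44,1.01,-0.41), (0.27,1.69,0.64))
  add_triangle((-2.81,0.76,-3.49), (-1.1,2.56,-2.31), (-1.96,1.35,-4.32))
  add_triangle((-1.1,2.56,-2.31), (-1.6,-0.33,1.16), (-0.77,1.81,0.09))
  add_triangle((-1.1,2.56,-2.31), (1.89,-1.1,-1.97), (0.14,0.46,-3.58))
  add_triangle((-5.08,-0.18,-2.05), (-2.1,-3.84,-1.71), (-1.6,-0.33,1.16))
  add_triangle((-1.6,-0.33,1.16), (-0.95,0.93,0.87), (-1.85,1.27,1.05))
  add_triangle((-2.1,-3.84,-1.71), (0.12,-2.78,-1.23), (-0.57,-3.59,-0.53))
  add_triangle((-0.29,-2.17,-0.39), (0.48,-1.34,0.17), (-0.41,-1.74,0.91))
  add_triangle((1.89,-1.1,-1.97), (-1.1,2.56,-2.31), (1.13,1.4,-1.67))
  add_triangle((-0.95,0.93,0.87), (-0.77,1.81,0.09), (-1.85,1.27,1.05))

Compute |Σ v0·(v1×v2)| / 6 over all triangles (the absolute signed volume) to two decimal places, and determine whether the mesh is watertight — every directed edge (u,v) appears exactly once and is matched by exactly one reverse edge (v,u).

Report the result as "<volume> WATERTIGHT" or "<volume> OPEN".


Per-triangle v0·(v1×v2)/6:
  t1: -0.2980
  t2: +0.4698
  t3: -0.2771
  t4: +0.8909
  t5: +0.5176
  t6: +0.5221
  t7: +0.8550
  t8: +5.0746
  t9: +0.2832
  t10: +0.4946
  t11: +5.1729
  t12: +0.7251
  t13: +5.0464
  t14: +3.5801
  t15: +0.0365
  t16: +0.9534
  t17: -0.4359
  t18: +5.3916
  t19: +0.7978
  t20: +3.8263
  t21: +0.2278
  t22: +0.0604
  t23: -0.1640
  t24: +1.2737
  t25: +0.2230
  t26: +0.6399
  t27: -1.6542
  t28: +3.5415
  t29: -0.1832
  t30: +0.0034
  t31: +0.1300
  t32: +0.6409
  t33: +0.0124
  t34: -0.0994
  t35: -0.0738
  t36: -0.0065
  t37: +3.2013
  t38: +0.5845
  t39: +6.0048
  t40: +0.0533
  t41: +0.3072
  t42: +0.3947
  t43: +1.7221
  t44: +3.7407
  t45: +0.7545
  t46: +0.1670
  t47: -0.1228
  t48: +1.6357
  t49: +1.2835
  t50: +1.4871
  t51: +5.9564
  t52: +0.1673
  t53: +1.1148
  t54: +0.3178
  t55: +1.9428
  t56: +0.1604
Σ = +69.0722 → |volume| = 69.07

Directed edges: 168 total; 6 unmatched, e.g. (-0.18,-2.63,-3.44)→(-2.1,-3.84,-1.71) → open.

69.07 OPEN


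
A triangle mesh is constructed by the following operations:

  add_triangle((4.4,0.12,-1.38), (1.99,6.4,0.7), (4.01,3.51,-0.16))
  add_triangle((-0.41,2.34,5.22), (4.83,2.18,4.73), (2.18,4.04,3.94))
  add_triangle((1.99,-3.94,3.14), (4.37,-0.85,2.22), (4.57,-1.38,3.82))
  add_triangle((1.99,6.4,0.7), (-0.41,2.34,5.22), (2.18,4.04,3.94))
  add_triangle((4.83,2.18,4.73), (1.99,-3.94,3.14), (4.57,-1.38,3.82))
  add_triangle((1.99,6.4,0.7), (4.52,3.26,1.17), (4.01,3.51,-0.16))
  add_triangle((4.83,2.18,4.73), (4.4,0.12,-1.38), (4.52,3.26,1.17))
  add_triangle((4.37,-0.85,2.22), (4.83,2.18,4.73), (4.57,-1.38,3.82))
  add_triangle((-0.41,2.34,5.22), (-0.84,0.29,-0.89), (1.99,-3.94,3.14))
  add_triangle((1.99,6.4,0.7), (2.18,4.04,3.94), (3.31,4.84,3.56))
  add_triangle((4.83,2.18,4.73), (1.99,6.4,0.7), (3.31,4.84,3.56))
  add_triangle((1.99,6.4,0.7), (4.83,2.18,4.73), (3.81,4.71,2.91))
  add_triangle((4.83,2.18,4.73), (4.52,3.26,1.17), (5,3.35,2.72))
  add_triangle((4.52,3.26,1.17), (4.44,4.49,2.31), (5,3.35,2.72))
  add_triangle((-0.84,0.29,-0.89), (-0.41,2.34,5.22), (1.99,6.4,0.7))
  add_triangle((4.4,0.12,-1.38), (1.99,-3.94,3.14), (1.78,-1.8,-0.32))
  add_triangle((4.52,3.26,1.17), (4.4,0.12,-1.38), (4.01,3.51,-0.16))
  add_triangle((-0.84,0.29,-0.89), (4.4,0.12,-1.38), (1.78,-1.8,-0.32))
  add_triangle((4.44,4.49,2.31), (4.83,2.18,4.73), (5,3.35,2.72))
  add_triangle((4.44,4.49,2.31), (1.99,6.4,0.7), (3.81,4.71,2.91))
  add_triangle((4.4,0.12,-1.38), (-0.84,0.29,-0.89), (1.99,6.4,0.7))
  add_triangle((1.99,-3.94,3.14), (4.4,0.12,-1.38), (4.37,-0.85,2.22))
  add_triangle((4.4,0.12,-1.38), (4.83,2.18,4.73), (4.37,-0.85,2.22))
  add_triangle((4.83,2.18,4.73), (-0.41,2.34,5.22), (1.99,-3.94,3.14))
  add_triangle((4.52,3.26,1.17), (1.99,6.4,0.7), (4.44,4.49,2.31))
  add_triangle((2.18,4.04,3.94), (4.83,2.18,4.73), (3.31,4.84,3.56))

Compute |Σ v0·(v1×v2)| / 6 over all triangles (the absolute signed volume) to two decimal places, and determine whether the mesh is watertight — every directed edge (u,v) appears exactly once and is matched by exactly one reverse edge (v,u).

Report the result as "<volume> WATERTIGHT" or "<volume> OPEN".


Per-triangle v0·(v1×v2)/6:
  t1: +1.8060
  t2: +10.1604
  t3: +3.1159
  t4: +9.1363
  t5: +5.8538
  t6: +4.5666
  t7: +10.4780
  t8: +4.2186
  t9: +2.8926
  t10: +3.7489
  t11: +4.7745
  t12: +0.6305
  t13: +0.7285
  t14: +1.6071
  t15: +6.0437
  t16: +4.4047
  t17: +3.9281
  t18: +1.5089
  t19: +2.5620
  t20: +3.2250
  t21: +5.6715
  t22: +7.8420
  t23: +9.8317
  t24: +24.3156
  t25: +4.1618
  t26: +4.0786
Σ = +141.2916 → |volume| = 141.29

Directed edges: 78 total; 6 unmatched, e.g. (-0.84,0.29,-0.89)→(1.99,-3.94,3.14) → open.

141.29 OPEN


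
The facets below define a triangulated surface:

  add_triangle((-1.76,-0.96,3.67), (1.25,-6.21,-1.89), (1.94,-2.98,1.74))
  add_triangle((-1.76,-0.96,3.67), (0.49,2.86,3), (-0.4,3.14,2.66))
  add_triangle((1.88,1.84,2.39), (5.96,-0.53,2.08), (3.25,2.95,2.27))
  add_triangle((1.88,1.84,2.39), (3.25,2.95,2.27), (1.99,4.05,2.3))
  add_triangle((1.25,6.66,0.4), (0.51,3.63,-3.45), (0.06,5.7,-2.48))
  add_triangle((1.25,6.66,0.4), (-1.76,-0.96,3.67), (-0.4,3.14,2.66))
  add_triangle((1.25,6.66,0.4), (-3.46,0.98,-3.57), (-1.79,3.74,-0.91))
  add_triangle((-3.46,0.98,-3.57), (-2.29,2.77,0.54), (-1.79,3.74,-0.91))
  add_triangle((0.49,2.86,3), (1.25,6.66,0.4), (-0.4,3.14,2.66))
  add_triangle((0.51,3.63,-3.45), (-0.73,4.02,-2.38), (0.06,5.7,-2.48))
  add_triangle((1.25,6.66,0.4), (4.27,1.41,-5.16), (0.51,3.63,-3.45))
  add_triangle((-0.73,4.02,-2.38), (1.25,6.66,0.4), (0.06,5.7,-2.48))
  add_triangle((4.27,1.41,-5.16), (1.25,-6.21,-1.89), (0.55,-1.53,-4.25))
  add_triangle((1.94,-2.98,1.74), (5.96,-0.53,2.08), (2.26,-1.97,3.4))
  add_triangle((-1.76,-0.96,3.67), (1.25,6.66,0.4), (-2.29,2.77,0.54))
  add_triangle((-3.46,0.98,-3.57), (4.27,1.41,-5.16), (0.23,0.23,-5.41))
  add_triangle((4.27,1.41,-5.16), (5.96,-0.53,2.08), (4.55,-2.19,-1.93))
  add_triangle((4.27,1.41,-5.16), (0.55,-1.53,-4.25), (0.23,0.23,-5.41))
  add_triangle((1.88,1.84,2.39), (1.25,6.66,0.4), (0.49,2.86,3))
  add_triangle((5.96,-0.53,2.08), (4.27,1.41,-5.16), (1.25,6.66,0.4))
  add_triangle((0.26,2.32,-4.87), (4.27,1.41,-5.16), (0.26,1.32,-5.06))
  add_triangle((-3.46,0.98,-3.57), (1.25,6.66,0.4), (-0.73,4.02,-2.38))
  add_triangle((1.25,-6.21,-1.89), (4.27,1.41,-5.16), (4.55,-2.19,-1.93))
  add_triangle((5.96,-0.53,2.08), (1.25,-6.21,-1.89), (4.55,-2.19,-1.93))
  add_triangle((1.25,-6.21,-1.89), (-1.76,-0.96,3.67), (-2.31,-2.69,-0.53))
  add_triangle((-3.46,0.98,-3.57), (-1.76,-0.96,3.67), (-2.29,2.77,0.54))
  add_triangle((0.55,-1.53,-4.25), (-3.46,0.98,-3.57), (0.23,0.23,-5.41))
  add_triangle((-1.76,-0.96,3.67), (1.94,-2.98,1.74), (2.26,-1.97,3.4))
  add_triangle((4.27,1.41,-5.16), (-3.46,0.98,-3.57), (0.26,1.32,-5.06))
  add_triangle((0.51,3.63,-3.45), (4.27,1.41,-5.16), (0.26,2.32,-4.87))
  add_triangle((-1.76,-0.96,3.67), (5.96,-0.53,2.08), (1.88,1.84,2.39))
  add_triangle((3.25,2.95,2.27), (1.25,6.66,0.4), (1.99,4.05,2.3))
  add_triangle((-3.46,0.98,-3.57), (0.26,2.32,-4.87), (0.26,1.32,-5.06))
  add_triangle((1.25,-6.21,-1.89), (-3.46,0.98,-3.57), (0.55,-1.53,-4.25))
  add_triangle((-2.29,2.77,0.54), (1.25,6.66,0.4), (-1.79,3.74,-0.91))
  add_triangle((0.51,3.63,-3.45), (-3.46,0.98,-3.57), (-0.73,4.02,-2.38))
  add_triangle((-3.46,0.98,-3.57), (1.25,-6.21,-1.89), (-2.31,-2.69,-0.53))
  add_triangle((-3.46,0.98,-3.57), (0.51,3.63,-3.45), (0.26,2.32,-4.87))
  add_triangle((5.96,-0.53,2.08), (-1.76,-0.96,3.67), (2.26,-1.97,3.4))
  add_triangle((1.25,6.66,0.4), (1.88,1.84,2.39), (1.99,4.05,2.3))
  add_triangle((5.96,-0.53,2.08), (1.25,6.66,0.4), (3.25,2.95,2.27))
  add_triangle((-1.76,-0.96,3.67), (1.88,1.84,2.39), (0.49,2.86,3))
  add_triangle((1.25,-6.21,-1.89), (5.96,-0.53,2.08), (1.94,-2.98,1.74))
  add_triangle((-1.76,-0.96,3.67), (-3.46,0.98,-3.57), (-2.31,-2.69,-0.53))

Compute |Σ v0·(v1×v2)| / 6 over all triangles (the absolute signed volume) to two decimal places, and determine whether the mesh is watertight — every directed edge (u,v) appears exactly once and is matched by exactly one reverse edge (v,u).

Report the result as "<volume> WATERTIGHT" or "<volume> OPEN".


Per-triangle v0·(v1×v2)/6:
  t1: +10.8469
  t2: +2.5730
  t3: +3.3142
  t4: +1.2430
  t5: +3.5748
  t6: +0.2403
  t7: +5.4484
  t8: +4.2657
  t9: +2.9775
  t10: +1.6553
  t11: +17.3051
  t12: +1.7123
  t13: +16.4363
  t14: +5.4144
  t15: +10.9713
  t16: +6.9024
  t17: +18.0481
  t18: +6.6444
  t19: +4.9362
  t20: +44.6649
  t21: +3.5443
  t22: +4.6235
  t23: +17.8155
  t24: +17.1867
  t25: +11.1098
  t26: +9.1526
  t27: +5.2952
  t28: +4.1745
  t29: -0.3608
  t30: +6.7177
  t31: +10.4649
  t32: +3.2987
  t33: +3.2253
  t34: +13.7485
  t35: +4.5724
  t36: +5.2027
  t37: +12.3912
  t38: +5.6954
  t39: +4.6323
  t40: -0.3918
  t41: +7.7558
  t42: +3.8382
  t43: +12.9269
  t44: +9.0210
Σ = +344.8150 → |volume| = 344.82

Directed edges: 132 total, each appears once with its reverse present → watertight.

344.82 WATERTIGHT


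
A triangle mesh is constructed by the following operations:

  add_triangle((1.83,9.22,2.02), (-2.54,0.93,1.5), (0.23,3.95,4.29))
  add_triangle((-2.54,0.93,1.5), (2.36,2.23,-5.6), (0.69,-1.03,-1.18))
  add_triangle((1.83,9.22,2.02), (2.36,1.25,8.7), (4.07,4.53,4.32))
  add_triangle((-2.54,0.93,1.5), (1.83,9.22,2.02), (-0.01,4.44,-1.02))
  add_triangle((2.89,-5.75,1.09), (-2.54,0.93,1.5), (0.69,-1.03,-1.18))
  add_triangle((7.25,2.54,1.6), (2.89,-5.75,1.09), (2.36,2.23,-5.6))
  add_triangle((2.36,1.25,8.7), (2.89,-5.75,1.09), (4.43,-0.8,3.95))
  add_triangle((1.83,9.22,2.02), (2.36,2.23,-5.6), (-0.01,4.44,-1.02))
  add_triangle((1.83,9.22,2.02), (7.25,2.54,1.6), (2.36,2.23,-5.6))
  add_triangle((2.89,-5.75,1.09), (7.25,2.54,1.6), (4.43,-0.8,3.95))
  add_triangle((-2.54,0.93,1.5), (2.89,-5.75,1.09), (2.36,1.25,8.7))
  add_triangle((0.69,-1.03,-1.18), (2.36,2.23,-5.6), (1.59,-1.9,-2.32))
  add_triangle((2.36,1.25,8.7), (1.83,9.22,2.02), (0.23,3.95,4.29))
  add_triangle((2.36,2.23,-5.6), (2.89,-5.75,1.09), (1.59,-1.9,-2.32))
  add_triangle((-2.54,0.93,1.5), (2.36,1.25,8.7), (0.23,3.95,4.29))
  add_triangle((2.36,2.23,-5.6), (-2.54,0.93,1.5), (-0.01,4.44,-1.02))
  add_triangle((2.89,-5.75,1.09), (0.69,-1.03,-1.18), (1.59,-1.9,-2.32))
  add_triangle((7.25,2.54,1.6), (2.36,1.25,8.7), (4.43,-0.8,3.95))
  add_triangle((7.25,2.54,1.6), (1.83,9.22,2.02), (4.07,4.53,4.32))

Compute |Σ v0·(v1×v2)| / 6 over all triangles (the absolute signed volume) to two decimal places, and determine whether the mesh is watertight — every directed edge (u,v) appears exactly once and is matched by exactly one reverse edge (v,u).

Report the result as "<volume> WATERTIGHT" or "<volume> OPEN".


356.11 OPEN

Per-triangle v0·(v1×v2)/6:
  t1: +13.2345
  t2: +2.3961
  t3: +30.2583
  t4: +10.1185
  t5: +2.4547
  t6: +49.2487
  t7: +23.6199
  t8: +14.2101
  t9: +66.1895
  t10: +23.0029
  t11: +22.5512
  t12: +0.3492
  t13: +18.2871
  t14: +5.7897
  t15: +13.2772
  t16: +6.5559
  t17: +0.3944
  t18: +24.7654
  t19: +29.4090
Σ = +356.1123 → |volume| = 356.11

Directed edges: 57 total; 3 unmatched, e.g. (2.36,1.25,8.7)→(4.07,4.53,4.32) → open.


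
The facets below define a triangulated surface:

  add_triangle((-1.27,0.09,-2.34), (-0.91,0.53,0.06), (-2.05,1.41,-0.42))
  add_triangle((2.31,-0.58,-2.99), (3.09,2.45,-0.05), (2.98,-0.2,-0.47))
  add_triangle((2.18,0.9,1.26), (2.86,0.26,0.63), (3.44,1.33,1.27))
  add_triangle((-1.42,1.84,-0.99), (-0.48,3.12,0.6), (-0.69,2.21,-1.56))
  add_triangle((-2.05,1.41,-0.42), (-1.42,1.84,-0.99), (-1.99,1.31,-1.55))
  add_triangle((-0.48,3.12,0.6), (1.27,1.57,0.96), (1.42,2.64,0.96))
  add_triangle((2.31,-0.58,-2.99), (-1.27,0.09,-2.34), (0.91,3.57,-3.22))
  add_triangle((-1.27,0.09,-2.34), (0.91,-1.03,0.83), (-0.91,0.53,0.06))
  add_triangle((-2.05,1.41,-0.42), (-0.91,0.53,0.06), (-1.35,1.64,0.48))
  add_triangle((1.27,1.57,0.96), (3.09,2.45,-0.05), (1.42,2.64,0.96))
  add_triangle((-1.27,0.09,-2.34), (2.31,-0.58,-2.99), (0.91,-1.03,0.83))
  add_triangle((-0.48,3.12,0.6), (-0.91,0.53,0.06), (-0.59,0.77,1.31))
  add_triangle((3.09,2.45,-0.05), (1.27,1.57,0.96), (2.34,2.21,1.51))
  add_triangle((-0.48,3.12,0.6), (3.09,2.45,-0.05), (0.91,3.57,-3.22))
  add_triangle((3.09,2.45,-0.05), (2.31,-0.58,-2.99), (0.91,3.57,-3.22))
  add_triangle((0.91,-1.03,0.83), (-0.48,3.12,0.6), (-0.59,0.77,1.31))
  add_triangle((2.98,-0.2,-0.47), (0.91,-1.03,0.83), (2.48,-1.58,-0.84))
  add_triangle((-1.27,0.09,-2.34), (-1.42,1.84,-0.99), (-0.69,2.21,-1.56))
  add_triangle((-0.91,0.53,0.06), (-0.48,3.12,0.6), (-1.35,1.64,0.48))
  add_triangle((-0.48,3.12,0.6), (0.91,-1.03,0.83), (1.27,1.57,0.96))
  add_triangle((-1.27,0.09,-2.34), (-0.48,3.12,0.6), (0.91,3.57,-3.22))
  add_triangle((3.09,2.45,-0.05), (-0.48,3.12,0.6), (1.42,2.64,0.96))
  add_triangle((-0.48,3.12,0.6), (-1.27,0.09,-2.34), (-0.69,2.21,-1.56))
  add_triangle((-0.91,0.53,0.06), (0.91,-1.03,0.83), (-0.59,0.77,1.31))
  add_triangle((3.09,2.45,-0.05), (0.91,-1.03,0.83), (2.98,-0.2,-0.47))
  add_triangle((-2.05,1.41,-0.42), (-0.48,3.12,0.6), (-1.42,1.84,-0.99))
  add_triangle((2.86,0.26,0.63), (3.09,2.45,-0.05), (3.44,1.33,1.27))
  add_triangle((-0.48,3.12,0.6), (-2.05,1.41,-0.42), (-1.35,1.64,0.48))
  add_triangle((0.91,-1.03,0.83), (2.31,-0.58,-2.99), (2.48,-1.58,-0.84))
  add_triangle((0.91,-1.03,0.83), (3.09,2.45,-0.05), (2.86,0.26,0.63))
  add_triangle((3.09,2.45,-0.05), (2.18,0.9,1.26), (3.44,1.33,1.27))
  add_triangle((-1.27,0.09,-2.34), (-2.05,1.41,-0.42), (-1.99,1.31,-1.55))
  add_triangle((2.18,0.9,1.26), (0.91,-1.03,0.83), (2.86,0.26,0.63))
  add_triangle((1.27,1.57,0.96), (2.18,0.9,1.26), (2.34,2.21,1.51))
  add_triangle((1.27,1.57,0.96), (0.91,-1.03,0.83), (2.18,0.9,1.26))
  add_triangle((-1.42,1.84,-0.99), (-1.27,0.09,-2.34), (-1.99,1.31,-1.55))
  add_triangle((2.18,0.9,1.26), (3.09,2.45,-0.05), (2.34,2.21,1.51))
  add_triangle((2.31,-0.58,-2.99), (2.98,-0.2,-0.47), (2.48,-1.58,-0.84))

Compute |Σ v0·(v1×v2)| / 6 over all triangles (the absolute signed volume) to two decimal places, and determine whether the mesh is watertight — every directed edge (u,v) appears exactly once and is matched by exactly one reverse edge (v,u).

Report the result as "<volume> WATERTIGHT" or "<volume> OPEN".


45.18 WATERTIGHT

Per-triangle v0·(v1×v2)/6:
  t1: +0.1341
  t2: +3.3731
  t3: +0.2068
  t4: +0.9290
  t5: +0.3510
  t6: +0.2694
  t7: +6.0060
  t8: +0.2715
  t9: +0.0847
  t10: +0.4796
  t11: +1.4063
  t12: +0.5108
  t13: +0.2697
  t14: +6.6473
  t15: +8.3122
  t16: +0.7062
  t17: +0.8995
  t18: +0.8502
  t19: -0.0948
  t20: +0.5509
  t21: +4.3405
  t22: +1.3103
  t23: -0.8676
  t24: +0.1539
  t25: +1.4954
  t26: +0.8723
  t27: +0.8839
  t28: +0.5514
  t29: -0.0087
  t30: -0.2634
  t31: +0.3666
  t32: +0.2641
  t33: +0.6242
  t34: +0.0423
  t35: +0.2309
  t36: +0.3768
  t37: +0.8970
  t38: +1.7487
Σ = +45.1820 → |volume| = 45.18

Directed edges: 114 total, each appears once with its reverse present → watertight.


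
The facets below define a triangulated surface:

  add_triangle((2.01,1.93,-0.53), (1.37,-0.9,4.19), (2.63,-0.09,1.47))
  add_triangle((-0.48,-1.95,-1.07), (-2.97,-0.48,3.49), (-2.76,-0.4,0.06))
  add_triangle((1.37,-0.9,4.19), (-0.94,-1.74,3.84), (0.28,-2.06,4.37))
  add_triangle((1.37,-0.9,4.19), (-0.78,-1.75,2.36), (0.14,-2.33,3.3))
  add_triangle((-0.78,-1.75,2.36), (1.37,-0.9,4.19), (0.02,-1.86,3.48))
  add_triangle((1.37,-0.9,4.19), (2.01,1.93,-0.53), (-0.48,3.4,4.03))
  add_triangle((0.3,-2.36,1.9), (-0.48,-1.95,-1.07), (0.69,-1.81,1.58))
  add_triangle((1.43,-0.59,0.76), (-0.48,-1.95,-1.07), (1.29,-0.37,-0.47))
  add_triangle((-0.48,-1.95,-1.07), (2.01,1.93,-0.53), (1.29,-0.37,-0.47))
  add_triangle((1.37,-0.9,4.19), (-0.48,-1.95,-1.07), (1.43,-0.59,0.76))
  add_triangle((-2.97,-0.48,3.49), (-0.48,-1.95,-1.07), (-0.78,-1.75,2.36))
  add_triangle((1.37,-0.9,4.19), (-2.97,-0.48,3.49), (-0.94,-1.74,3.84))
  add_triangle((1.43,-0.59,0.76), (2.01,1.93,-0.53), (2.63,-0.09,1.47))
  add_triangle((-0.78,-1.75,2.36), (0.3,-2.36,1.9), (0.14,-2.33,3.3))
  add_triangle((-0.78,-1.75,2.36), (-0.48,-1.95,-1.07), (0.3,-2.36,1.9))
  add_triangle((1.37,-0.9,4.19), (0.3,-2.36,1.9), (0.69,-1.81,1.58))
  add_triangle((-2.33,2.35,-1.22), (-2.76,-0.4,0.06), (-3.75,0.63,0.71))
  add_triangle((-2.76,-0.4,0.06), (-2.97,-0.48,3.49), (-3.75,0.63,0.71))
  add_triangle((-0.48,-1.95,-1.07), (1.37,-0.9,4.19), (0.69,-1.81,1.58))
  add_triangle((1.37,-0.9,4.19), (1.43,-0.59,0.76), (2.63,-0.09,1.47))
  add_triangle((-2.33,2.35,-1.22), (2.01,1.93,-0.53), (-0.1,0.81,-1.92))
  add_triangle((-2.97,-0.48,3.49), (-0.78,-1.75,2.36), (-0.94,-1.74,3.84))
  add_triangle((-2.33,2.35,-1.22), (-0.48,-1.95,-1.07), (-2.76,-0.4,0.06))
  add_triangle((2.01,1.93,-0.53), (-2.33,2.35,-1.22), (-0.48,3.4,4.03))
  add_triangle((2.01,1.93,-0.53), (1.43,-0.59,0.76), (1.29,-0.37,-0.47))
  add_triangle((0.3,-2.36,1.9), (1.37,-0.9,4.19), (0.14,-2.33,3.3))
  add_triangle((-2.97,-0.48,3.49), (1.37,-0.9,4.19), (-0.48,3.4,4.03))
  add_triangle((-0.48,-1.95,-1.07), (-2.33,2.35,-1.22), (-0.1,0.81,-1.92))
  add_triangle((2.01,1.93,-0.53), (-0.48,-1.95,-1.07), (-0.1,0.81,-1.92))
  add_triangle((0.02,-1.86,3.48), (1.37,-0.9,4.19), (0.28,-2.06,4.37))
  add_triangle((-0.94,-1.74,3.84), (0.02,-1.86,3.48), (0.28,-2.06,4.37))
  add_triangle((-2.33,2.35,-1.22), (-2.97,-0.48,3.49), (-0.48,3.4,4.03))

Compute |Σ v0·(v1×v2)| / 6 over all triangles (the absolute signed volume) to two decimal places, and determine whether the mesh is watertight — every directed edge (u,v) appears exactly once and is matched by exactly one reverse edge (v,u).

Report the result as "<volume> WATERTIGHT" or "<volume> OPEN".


Per-triangle v0·(v1×v2)/6:
  t1: +2.3818
  t2: +2.9876
  t3: +0.9850
  t4: +0.9415
  t5: -0.2351
  t6: +8.7836
  t7: +0.4424
  t8: +0.6231
  t9: +0.5801
  t10: +1.8373
  t11: +2.6514
  t12: +3.0408
  t13: +0.4266
  t14: +0.5031
  t15: +1.3132
  t16: +0.5662
  t17: +1.4629
  t18: +1.8634
  t19: -0.3976
  t20: +0.8268
  t21: +2.4343
  t22: +1.0642
  t23: +2.4349
  t24: +8.3711
  t25: +0.6982
  t26: +0.9162
  t27: +11.9078
  t28: +1.9908
  t29: +1.3341
  t30: +0.0172
  t31: +0.2000
  t32: +11.4910
Σ = +74.4442 → |volume| = 74.44

Directed edges: 96 total; 6 unmatched, e.g. (0.02,-1.86,3.48)→(-0.78,-1.75,2.36) → open.

74.44 OPEN


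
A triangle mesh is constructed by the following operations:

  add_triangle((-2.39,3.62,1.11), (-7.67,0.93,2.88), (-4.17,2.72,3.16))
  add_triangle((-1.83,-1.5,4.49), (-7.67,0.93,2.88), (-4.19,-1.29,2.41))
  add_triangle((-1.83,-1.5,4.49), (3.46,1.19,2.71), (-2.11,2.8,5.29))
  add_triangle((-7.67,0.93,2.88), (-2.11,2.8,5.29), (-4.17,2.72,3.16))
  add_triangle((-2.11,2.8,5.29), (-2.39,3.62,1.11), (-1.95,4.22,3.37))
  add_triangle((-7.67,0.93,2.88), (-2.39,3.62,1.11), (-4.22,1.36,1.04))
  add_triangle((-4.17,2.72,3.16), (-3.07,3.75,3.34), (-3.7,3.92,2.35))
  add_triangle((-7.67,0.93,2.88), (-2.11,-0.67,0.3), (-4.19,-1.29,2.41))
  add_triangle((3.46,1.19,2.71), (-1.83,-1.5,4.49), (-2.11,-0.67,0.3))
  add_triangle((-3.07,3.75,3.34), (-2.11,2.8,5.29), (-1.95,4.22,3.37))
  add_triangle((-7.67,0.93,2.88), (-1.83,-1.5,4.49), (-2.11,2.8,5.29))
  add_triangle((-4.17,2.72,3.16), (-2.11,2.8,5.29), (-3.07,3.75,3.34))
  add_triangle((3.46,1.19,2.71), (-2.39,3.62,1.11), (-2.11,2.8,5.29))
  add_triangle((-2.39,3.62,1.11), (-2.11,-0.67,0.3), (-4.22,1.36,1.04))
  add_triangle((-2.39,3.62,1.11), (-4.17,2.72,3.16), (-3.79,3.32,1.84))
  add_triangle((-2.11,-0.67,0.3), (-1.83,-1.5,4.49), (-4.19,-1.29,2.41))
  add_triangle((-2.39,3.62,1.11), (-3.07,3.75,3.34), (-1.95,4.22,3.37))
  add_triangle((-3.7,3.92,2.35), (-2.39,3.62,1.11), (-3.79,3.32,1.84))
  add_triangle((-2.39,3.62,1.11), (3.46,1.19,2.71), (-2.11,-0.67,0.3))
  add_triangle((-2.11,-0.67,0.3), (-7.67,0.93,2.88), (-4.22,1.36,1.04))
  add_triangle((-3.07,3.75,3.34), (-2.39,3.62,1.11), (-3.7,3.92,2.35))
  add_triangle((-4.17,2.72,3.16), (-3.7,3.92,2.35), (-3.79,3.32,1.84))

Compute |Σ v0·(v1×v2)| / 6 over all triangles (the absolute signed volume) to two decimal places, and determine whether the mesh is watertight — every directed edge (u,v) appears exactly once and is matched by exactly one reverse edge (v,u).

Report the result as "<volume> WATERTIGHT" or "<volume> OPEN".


78.93 WATERTIGHT

Per-triangle v0·(v1×v2)/6:
  t1: +6.1850
  t2: +6.8992
  t3: +15.5286
  t4: +7.5469
  t5: -2.5629
  t6: +2.5488
  t7: +1.6125
  t8: +2.1218
  t9: -1.1706
  t10: +2.6740
  t11: +22.2681
  t12: +3.4800
  t13: +11.7212
  t14: -0.0537
  t15: -1.0652
  t16: +0.6465
  t17: +1.8491
  t18: +0.5554
  t19: -4.9060
  t20: +1.1784
  t21: +1.0577
  t22: +0.8132
Σ = +78.9278 → |volume| = 78.93

Directed edges: 66 total, each appears once with its reverse present → watertight.


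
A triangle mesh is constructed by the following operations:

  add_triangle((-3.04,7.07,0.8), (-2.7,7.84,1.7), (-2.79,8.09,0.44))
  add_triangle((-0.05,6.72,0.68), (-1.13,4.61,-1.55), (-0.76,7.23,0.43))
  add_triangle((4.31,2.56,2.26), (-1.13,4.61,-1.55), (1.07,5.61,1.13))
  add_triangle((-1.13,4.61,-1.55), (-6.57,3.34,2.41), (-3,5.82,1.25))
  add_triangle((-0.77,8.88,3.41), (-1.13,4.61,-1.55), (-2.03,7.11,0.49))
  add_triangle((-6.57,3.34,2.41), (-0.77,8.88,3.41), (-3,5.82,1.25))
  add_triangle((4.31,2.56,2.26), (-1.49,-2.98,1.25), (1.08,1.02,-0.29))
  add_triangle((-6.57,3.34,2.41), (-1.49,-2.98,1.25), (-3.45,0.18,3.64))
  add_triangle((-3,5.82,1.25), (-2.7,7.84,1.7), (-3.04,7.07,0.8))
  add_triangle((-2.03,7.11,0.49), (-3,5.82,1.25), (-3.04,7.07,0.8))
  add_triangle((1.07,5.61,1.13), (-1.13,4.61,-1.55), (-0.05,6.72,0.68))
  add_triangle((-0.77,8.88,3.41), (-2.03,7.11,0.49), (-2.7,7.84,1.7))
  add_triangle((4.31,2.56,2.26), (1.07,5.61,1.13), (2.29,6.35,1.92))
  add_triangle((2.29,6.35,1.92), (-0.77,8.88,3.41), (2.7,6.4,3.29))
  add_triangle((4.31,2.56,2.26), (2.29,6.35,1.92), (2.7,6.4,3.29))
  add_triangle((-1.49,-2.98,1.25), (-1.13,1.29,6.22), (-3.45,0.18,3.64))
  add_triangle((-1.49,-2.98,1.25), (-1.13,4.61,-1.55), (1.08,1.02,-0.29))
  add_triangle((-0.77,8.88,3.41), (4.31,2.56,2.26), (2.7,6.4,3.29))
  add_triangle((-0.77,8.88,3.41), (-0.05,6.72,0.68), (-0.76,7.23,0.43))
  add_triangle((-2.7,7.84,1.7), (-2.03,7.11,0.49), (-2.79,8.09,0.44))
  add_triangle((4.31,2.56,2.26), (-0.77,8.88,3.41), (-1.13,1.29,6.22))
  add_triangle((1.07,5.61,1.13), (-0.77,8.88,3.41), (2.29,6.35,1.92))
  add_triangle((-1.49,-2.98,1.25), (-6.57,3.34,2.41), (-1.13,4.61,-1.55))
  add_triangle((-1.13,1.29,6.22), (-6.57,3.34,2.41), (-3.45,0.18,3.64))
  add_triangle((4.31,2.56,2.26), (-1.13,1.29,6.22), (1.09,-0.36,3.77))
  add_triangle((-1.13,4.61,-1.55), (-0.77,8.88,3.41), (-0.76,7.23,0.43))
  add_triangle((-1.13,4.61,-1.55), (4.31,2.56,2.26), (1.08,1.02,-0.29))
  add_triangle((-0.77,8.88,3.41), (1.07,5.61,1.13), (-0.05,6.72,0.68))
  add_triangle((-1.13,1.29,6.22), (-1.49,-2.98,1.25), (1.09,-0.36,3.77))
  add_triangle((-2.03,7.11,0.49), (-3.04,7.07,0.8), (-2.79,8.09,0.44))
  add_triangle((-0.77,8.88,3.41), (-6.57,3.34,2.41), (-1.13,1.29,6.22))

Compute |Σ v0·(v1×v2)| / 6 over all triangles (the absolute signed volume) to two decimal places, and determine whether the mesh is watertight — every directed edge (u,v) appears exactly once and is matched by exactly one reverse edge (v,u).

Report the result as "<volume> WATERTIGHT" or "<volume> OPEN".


Per-triangle v0·(v1×v2)/6:
  t1: +1.0355
  t2: +1.2248
  t3: +5.5797
  t4: +9.8997
  t5: +4.5246
  t6: +13.3186
  t7: +0.7364
  t8: +8.5053
  t9: +0.9442
  t10: -0.5315
  t11: +1.8208
  t12: +3.9564
  t13: +0.5307
  t14: +5.9968
  t15: +4.2399
  t16: +8.6119
  t17: -0.3438
  t18: +0.5686
  t19: +2.2242
  t20: +0.7242
  t21: +40.3211
  t22: +3.1119
  t23: +4.9314
  t24: +11.8656
  t25: +9.4359
  t26: +1.8820
  t27: +2.9882
  t28: +3.5704
  t29: +7.4551
  t30: -0.3202
  t31: +51.5114
Σ = +210.3199 → |volume| = 210.32

Directed edges: 93 total; 9 unmatched, e.g. (-3,5.82,1.25)→(-1.13,4.61,-1.55) → open.

210.32 OPEN


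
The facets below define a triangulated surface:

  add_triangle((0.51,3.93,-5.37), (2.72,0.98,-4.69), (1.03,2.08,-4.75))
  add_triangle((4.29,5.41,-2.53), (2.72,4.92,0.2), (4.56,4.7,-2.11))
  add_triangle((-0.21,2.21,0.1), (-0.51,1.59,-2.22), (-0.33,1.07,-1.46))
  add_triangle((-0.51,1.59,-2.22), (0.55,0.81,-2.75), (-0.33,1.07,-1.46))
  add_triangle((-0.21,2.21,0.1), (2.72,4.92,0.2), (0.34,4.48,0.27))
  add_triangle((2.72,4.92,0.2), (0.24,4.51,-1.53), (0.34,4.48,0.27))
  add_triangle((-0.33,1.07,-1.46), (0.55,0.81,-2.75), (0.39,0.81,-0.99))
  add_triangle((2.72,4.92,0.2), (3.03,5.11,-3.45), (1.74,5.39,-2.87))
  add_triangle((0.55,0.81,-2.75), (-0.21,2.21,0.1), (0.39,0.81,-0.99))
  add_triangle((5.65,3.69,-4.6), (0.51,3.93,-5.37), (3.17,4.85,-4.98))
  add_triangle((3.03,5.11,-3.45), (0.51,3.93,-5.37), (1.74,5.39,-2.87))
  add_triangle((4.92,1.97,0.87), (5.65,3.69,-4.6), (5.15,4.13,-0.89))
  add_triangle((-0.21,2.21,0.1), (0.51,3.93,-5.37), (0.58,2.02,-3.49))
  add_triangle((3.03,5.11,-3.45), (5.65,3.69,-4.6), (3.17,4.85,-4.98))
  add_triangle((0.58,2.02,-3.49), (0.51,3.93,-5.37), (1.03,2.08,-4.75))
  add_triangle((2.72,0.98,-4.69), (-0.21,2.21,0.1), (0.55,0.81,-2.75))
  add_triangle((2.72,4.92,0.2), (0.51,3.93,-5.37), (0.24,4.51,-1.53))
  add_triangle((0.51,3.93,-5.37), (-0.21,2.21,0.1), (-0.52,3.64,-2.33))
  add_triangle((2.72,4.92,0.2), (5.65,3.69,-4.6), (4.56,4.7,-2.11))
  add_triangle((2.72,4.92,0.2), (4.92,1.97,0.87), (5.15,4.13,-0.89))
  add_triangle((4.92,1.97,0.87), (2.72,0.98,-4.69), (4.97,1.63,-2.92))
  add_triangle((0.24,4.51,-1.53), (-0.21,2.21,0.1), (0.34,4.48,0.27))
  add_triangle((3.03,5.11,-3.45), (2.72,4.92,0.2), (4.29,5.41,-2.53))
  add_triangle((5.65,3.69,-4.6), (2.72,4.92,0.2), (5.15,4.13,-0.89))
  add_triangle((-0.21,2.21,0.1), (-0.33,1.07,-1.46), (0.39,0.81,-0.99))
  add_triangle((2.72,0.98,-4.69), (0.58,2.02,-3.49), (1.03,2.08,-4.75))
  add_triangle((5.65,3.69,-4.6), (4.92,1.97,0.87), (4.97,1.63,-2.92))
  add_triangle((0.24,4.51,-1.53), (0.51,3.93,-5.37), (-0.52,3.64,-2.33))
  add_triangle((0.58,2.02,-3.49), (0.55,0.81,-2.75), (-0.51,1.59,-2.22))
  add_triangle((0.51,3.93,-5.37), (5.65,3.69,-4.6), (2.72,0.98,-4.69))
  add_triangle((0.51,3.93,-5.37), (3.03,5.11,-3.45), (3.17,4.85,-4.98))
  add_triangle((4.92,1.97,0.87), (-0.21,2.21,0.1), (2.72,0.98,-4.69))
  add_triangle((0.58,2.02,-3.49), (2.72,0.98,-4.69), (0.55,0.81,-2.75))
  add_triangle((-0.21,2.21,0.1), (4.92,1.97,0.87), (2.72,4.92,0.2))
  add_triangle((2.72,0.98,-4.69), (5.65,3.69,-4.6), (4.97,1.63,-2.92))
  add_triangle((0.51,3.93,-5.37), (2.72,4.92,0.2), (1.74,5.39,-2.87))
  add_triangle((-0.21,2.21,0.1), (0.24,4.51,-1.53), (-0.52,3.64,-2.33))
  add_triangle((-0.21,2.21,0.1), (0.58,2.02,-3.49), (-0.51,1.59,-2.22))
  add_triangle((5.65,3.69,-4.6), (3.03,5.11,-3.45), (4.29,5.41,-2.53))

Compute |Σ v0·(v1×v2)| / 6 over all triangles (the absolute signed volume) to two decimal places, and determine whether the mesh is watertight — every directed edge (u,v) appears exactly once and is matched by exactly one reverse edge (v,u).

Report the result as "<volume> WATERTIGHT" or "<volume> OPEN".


Per-triangle v0·(v1×v2)/6:
  t1: +1.5719
  t2: +1.9721
  t3: -0.0067
  t4: -0.0130
  t5: -0.0854
  t6: +3.1644
  t7: -0.2041
  t8: +4.2379
  t9: +0.2422
  t10: +4.8433
  t11: +4.5611
  t12: +7.3862
  t13: -0.4120
  t14: +4.5004
  t15: -0.0339
  t16: -1.7941
  t17: +7.8816
  t18: -1.1676
  t19: -0.8289
  t20: +5.1801
  t21: -1.1867
  t22: +0.5056
  t23: +3.4343
  t24: +8.0344
  t25: -0.3458
  t26: -0.5127
  t27: +6.1003
  t28: +2.4133
  t29: +0.3831
  t30: +12.1006
  t31: +3.3247
  t32: -9.7151
  t33: +0.7885
  t34: +0.9593
  t35: +4.6115
  t36: -1.4102
  t37: +0.7255
  t38: +1.1251
  t39: +5.2532
Σ = +77.5844 → |volume| = 77.58

Directed edges: 117 total; 3 unmatched, e.g. (4.56,4.7,-2.11)→(4.29,5.41,-2.53) → open.

77.58 OPEN


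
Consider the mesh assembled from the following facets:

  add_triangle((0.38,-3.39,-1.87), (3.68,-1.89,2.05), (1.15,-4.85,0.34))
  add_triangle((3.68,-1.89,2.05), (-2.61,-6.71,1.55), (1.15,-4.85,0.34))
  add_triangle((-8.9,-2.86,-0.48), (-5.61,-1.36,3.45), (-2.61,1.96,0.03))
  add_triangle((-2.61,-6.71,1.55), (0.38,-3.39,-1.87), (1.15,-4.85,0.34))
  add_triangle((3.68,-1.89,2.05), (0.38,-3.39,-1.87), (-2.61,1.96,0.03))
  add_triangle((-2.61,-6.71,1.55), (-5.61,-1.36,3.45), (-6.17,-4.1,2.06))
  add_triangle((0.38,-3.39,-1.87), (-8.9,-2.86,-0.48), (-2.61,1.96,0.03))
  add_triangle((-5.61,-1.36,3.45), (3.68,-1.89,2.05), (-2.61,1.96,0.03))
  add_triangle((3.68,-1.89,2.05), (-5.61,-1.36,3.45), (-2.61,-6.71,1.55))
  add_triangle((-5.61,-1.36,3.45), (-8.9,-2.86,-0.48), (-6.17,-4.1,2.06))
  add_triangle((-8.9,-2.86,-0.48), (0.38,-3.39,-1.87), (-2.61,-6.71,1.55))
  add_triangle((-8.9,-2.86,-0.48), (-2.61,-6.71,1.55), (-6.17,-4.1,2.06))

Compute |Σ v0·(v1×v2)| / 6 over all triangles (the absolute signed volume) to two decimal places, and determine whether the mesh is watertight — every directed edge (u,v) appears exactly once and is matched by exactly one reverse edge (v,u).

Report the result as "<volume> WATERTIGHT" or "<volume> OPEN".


136.91 WATERTIGHT

Per-triangle v0·(v1×v2)/6:
  t1: +4.8492
  t2: +9.3319
  t3: +15.4664
  t4: +7.5271
  t5: -2.1168
  t6: +9.7211
  t7: +6.9586
  t8: +6.3586
  t9: +24.6514
  t10: +13.3569
  t11: +25.2727
  t12: +15.5287
Σ = +136.9057 → |volume| = 136.91

Directed edges: 36 total, each appears once with its reverse present → watertight.


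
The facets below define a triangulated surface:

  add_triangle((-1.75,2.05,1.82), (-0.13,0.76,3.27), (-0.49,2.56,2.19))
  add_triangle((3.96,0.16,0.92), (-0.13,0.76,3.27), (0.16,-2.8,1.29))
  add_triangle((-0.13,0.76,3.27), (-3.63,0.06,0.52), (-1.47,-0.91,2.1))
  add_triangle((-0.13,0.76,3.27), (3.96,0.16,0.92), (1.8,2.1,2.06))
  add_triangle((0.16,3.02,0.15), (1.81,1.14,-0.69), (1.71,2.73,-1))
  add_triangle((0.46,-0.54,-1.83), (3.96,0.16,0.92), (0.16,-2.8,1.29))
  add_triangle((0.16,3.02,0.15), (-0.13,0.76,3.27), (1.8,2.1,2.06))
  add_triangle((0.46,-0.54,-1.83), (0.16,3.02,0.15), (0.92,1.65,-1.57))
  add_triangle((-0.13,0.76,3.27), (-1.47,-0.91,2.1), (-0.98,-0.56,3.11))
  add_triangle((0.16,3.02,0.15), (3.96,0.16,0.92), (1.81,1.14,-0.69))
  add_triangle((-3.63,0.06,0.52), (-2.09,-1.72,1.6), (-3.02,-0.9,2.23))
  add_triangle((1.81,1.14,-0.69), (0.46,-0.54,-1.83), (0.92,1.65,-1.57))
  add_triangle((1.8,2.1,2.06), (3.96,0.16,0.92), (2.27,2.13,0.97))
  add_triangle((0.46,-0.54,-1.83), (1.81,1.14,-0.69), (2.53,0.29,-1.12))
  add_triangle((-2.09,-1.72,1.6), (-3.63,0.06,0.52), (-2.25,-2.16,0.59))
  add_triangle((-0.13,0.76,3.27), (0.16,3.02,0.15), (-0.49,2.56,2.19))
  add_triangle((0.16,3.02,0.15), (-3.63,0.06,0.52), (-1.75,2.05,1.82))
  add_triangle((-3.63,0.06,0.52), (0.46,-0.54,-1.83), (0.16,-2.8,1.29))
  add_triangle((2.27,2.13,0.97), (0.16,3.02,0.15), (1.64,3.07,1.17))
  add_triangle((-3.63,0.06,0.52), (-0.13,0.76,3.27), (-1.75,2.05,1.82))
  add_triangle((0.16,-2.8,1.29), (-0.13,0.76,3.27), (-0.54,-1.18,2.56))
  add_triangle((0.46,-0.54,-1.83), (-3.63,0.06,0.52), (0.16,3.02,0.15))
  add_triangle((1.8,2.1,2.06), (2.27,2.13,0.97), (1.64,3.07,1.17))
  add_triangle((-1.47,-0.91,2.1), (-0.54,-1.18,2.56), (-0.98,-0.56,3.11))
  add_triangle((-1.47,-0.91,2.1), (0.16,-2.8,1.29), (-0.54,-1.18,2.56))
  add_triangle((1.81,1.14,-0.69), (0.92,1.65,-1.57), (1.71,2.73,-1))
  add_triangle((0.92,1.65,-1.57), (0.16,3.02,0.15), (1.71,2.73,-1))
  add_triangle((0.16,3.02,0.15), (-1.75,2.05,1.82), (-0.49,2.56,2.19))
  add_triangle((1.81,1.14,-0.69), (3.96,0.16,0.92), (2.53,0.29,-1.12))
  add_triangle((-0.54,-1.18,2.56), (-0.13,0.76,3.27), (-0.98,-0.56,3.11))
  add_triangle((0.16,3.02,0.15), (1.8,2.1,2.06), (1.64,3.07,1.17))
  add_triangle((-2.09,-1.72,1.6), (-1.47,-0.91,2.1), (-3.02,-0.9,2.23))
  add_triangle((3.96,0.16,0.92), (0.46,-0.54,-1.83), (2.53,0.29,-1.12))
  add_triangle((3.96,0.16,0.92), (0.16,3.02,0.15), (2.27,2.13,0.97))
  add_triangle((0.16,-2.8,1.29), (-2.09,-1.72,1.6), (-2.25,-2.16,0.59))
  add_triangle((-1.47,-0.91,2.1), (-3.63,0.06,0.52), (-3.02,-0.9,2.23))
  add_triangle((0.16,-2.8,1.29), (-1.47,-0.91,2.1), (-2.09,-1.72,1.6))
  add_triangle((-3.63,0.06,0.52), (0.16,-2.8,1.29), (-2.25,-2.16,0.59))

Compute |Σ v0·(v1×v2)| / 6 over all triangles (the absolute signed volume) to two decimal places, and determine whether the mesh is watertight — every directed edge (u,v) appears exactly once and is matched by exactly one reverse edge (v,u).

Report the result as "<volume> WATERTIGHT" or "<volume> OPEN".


Per-triangle v0·(v1×v2)/6:
  t1: +1.5180
  t2: +6.7456
  t3: +2.7041
  t4: +3.5864
  t5: +0.4118
  t6: +4.0495
  t7: +2.9150
  t8: +0.3494
  t9: +0.3169
  t10: +2.2882
  t11: +1.1605
  t12: +0.8396
  t13: +1.6164
  t14: +0.6117
  t15: +1.4447
  t16: +0.8411
  t17: +2.6584
  t18: +3.4085
  t19: +0.4622
  t20: +3.2561
  t21: +0.9447
  t22: +3.1703
  t23: +0.6748
  t24: +0.3748
  t25: +0.9557
  t26: +0.4956
  t27: +0.8257
  t28: +1.3887
  t29: +1.0649
  t30: +0.5220
  t31: +0.5894
  t32: +0.5468
  t33: +0.8696
  t34: +0.7286
  t35: +1.3082
  t36: +0.0699
  t37: +1.1428
  t38: -1.2922
Σ = +55.5641 → |volume| = 55.56

Directed edges: 114 total, each appears once with its reverse present → watertight.

55.56 WATERTIGHT
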